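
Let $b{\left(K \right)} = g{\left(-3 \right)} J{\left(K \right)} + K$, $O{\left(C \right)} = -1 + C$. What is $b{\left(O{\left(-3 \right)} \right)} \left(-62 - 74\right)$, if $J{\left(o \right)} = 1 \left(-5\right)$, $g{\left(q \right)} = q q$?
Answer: $6664$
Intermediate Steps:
$g{\left(q \right)} = q^{2}$
$J{\left(o \right)} = -5$
$b{\left(K \right)} = -45 + K$ ($b{\left(K \right)} = \left(-3\right)^{2} \left(-5\right) + K = 9 \left(-5\right) + K = -45 + K$)
$b{\left(O{\left(-3 \right)} \right)} \left(-62 - 74\right) = \left(-45 - 4\right) \left(-62 - 74\right) = \left(-45 - 4\right) \left(-136\right) = \left(-49\right) \left(-136\right) = 6664$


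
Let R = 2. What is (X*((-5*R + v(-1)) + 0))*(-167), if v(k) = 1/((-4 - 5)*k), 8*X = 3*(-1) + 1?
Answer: -14863/36 ≈ -412.86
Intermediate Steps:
X = -¼ (X = (3*(-1) + 1)/8 = (-3 + 1)/8 = (⅛)*(-2) = -¼ ≈ -0.25000)
v(k) = -1/(9*k) (v(k) = 1/((-9)*k) = -1/(9*k))
(X*((-5*R + v(-1)) + 0))*(-167) = -((-5*2 - ⅑/(-1)) + 0)/4*(-167) = -((-10 - ⅑*(-1)) + 0)/4*(-167) = -((-10 + ⅑) + 0)/4*(-167) = -(-89/9 + 0)/4*(-167) = -¼*(-89/9)*(-167) = (89/36)*(-167) = -14863/36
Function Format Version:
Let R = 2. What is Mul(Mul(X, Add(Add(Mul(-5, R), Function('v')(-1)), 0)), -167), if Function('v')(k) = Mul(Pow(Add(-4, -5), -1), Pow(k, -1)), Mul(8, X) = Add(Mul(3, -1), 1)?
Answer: Rational(-14863, 36) ≈ -412.86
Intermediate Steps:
X = Rational(-1, 4) (X = Mul(Rational(1, 8), Add(Mul(3, -1), 1)) = Mul(Rational(1, 8), Add(-3, 1)) = Mul(Rational(1, 8), -2) = Rational(-1, 4) ≈ -0.25000)
Function('v')(k) = Mul(Rational(-1, 9), Pow(k, -1)) (Function('v')(k) = Mul(Pow(-9, -1), Pow(k, -1)) = Mul(Rational(-1, 9), Pow(k, -1)))
Mul(Mul(X, Add(Add(Mul(-5, R), Function('v')(-1)), 0)), -167) = Mul(Mul(Rational(-1, 4), Add(Add(Mul(-5, 2), Mul(Rational(-1, 9), Pow(-1, -1))), 0)), -167) = Mul(Mul(Rational(-1, 4), Add(Add(-10, Mul(Rational(-1, 9), -1)), 0)), -167) = Mul(Mul(Rational(-1, 4), Add(Add(-10, Rational(1, 9)), 0)), -167) = Mul(Mul(Rational(-1, 4), Add(Rational(-89, 9), 0)), -167) = Mul(Mul(Rational(-1, 4), Rational(-89, 9)), -167) = Mul(Rational(89, 36), -167) = Rational(-14863, 36)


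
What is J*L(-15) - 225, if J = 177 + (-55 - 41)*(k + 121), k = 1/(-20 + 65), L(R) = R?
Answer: 171392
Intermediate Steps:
k = 1/45 ≈ 0.022222
J = -171617/15 (J = 177 + (-55 - 41)*(1/45 + 121) = 177 - 96*5446/45 = 177 - 174272/15 = -171617/15 ≈ -11441.)
J*L(-15) - 225 = -171617/15*(-15) - 225 = 171617 - 225 = 171392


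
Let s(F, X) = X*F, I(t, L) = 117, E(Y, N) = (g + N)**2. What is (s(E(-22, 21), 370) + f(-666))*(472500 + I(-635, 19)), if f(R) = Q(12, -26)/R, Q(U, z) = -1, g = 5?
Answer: 8747611391473/74 ≈ 1.1821e+11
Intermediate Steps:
E(Y, N) = (5 + N)**2
s(F, X) = F*X
f(R) = -1/R
(s(E(-22, 21), 370) + f(-666))*(472500 + I(-635, 19)) = ((5 + 21)**2*370 - 1/(-666))*(472500 + 117) = (26**2*370 - 1*(-1/666))*472617 = (676*370 + 1/666)*472617 = (250120 + 1/666)*472617 = (166579921/666)*472617 = 8747611391473/74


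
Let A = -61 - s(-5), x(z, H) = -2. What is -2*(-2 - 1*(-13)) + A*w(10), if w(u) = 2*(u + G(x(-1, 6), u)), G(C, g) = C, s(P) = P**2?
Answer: -1398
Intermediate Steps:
A = -86 (A = -61 - 1*(-5)**2 = -61 - 1*25 = -61 - 25 = -86)
w(u) = -4 + 2*u (w(u) = 2*(u - 2) = 2*(-2 + u) = -4 + 2*u)
-2*(-2 - 1*(-13)) + A*w(10) = -2*(-2 - 1*(-13)) - 86*(-4 + 2*10) = -2*(-2 + 13) - 86*(-4 + 20) = -2*11 - 86*16 = -22 - 1376 = -1398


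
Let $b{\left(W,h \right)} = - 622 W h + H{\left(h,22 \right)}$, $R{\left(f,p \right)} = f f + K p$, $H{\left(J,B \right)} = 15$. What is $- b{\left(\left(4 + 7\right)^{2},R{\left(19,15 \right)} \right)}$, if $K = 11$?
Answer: $39587797$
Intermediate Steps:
$R{\left(f,p \right)} = f^{2} + 11 p$ ($R{\left(f,p \right)} = f f + 11 p = f^{2} + 11 p$)
$b{\left(W,h \right)} = 15 - 622 W h$ ($b{\left(W,h \right)} = - 622 W h + 15 = 15 - 622 W h$)
$- b{\left(\left(4 + 7\right)^{2},R{\left(19,15 \right)} \right)} = - (15 - 622 \left(4 + 7\right)^{2} \left(19^{2} + 11 \cdot 15\right)) = - (15 - 622 \cdot 11^{2} \left(361 + 165\right)) = - (15 - 75262 \cdot 526) = - (15 - 39587812) = \left(-1\right) \left(-39587797\right) = 39587797$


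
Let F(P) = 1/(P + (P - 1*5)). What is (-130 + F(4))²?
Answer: 151321/9 ≈ 16813.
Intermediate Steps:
F(P) = 1/(-5 + 2*P) (F(P) = 1/(P + (P - 5)) = 1/(P + (-5 + P)) = 1/(-5 + 2*P))
(-130 + F(4))² = (-130 + 1/(-5 + 2*4))² = (-130 + 1/(-5 + 8))² = (-130 + 1/3)² = (-130 + ⅓)² = (-389/3)² = 151321/9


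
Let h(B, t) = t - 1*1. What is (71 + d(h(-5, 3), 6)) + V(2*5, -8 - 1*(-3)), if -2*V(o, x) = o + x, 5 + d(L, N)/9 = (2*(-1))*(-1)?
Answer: 83/2 ≈ 41.500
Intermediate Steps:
h(B, t) = -1 + t (h(B, t) = t - 1 = -1 + t)
d(L, N) = -27 (d(L, N) = -45 + 9*((2*(-1))*(-1)) = -45 + 9*(-2*(-1)) = -45 + 9*2 = -45 + 18 = -27)
V(o, x) = -o/2 - x/2 (V(o, x) = -(o + x)/2 = -o/2 - x/2)
(71 + d(h(-5, 3), 6)) + V(2*5, -8 - 1*(-3)) = (71 - 27) + (-5 - (-8 - 1*(-3))/2) = 44 + (-½*10 - (-8 + 3)/2) = 44 + (-5 - ½*(-5)) = 44 + (-5 + 5/2) = 44 - 5/2 = 83/2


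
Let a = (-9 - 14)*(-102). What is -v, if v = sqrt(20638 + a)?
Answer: -26*sqrt(34) ≈ -151.60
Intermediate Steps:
a = 2346 (a = -23*(-102) = 2346)
v = 26*sqrt(34) (v = sqrt(20638 + 2346) = sqrt(22984) = 26*sqrt(34) ≈ 151.60)
-v = -26*sqrt(34)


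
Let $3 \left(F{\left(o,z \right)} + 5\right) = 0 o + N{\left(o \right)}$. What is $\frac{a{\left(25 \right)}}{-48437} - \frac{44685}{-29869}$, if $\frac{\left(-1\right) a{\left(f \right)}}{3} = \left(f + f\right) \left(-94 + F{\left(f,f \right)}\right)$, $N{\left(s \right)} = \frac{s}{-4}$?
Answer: $\frac{3423037265}{2893529506} \approx 1.183$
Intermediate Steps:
$N{\left(s \right)} = - \frac{s}{4}$ ($N{\left(s \right)} = s \left(- \frac{1}{4}\right) = - \frac{s}{4}$)
$F{\left(o,z \right)} = -5 - \frac{o}{12}$ ($F{\left(o,z \right)} = -5 + \frac{0 o - \frac{o}{4}}{3} = -5 + \frac{0 - \frac{o}{4}}{3} = -5 + \frac{\left(- \frac{1}{4}\right) o}{3} = -5 - \frac{o}{12}$)
$a{\left(f \right)} = - 6 f \left(-99 - \frac{f}{12}\right)$ ($a{\left(f \right)} = - 3 \left(f + f\right) \left(-94 - \left(5 + \frac{f}{12}\right)\right) = - 3 \cdot 2 f \left(-99 - \frac{f}{12}\right) = - 6 f \left(-99 - \frac{f}{12}\right)$)
$\frac{a{\left(25 \right)}}{-48437} - \frac{44685}{-29869} = \frac{\frac{1}{2} \cdot 25 \left(1188 + 25\right)}{-48437} - \frac{44685}{-29869} = \frac{1}{2} \cdot 25 \cdot 1213 \left(- \frac{1}{48437}\right) - - \frac{44685}{29869} = \frac{30325}{2} \left(- \frac{1}{48437}\right) + \frac{44685}{29869} = - \frac{30325}{96874} + \frac{44685}{29869} = \frac{3423037265}{2893529506}$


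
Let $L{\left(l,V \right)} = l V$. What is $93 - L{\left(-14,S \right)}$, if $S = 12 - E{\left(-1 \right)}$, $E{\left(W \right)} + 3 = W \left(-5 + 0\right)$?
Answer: $233$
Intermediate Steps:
$E{\left(W \right)} = -3 - 5 W$ ($E{\left(W \right)} = -3 + W \left(-5 + 0\right) = -3 + W \left(-5\right) = -3 - 5 W$)
$S = 10$ ($S = 12 - \left(-3 - -5\right) = 12 - \left(-3 + 5\right) = 12 - 2 = 10$)
$L{\left(l,V \right)} = V l$
$93 - L{\left(-14,S \right)} = 93 - 10 \left(-14\right) = 93 - -140 = 93 + 140 = 233$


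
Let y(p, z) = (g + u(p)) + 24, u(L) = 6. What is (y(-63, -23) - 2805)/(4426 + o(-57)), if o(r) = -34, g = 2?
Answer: -2773/4392 ≈ -0.63138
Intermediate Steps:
y(p, z) = 32 (y(p, z) = (2 + 6) + 24 = 8 + 24 = 32)
(y(-63, -23) - 2805)/(4426 + o(-57)) = (32 - 2805)/(4426 - 34) = -2773/4392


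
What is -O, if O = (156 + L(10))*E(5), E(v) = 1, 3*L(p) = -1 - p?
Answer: -457/3 ≈ -152.33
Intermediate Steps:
L(p) = -1/3 - p/3 (L(p) = (-1 - p)/3 = -1/3 - p/3)
O = 457/3 (O = (156 + (-1/3 - 1/3*10))*1 = (156 + (-1/3 - 10/3))*1 = (156 - 11/3)*1 = (457/3)*1 = 457/3 ≈ 152.33)
-O = -1*457/3 = -457/3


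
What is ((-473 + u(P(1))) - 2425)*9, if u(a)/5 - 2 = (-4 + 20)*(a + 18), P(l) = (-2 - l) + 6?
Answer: -10872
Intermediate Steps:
P(l) = 4 - l
u(a) = 1450 + 80*a (u(a) = 10 + 5*((-4 + 20)*(a + 18)) = 10 + 5*(16*(18 + a)) = 10 + 5*(288 + 16*a) = 10 + (1440 + 80*a) = 1450 + 80*a)
((-473 + u(P(1))) - 2425)*9 = ((-473 + (1450 + 80*(4 - 1*1))) - 2425)*9 = ((-473 + (1450 + 80*(4 - 1))) - 2425)*9 = ((-473 + (1450 + 80*3)) - 2425)*9 = ((-473 + (1450 + 240)) - 2425)*9 = ((-473 + 1690) - 2425)*9 = (1217 - 2425)*9 = -1208*9 = -10872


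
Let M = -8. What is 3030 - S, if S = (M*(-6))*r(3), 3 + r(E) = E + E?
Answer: 2886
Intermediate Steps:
r(E) = -3 + 2*E (r(E) = -3 + (E + E) = -3 + 2*E)
S = 144 (S = (-8*(-6))*(-3 + 2*3) = 48*(-3 + 6) = 48*3 = 144)
3030 - S = 3030 - 1*144 = 3030 - 144 = 2886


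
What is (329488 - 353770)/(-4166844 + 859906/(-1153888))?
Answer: 14009354208/2404036074689 ≈ 0.0058274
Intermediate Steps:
(329488 - 353770)/(-4166844 + 859906/(-1153888)) = -24282/(-4166844 + 859906*(-1/1153888)) = -24282/(-4166844 - 429953/576944) = -24282/(-2404036074689/576944) = -24282*(-576944/2404036074689) = 14009354208/2404036074689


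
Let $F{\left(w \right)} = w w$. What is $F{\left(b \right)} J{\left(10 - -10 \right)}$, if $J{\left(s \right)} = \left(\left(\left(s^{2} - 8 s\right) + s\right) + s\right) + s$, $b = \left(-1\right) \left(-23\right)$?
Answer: $158700$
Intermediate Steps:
$b = 23$
$J{\left(s \right)} = s^{2} - 5 s$ ($J{\left(s \right)} = \left(\left(s^{2} - 7 s\right) + s\right) + s = \left(s^{2} - 6 s\right) + s = s^{2} - 5 s$)
$F{\left(w \right)} = w^{2}$
$F{\left(b \right)} J{\left(10 - -10 \right)} = 23^{2} \left(10 - -10\right) \left(-5 + \left(10 - -10\right)\right) = 529 \left(10 + 10\right) \left(-5 + \left(10 + 10\right)\right) = 529 \cdot 20 \left(-5 + 20\right) = 529 \cdot 20 \cdot 15 = 529 \cdot 300 = 158700$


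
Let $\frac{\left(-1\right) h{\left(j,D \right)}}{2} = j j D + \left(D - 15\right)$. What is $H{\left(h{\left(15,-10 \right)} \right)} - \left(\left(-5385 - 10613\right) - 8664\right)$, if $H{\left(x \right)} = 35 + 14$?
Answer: $24711$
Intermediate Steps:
$h{\left(j,D \right)} = 30 - 2 D - 2 D j^{2}$ ($h{\left(j,D \right)} = - 2 \left(j j D + \left(D - 15\right)\right) = - 2 \left(j^{2} D + \left(D - 15\right)\right) = - 2 \left(D j^{2} + \left(-15 + D\right)\right) = - 2 \left(-15 + D + D j^{2}\right) = 30 - 2 D - 2 D j^{2}$)
$H{\left(x \right)} = 49$
$H{\left(h{\left(15,-10 \right)} \right)} - \left(\left(-5385 - 10613\right) - 8664\right) = 49 - \left(\left(-5385 - 10613\right) - 8664\right) = 49 - \left(-15998 - 8664\right) = 49 - -24662 = 49 + 24662 = 24711$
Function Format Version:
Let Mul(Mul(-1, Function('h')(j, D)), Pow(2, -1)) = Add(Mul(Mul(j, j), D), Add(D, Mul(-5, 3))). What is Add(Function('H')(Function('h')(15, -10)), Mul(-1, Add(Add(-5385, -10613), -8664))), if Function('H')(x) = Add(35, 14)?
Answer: 24711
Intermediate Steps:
Function('h')(j, D) = Add(30, Mul(-2, D), Mul(-2, D, Pow(j, 2))) (Function('h')(j, D) = Mul(-2, Add(Mul(Mul(j, j), D), Add(D, Mul(-5, 3)))) = Mul(-2, Add(Mul(Pow(j, 2), D), Add(D, -15))) = Mul(-2, Add(Mul(D, Pow(j, 2)), Add(-15, D))) = Mul(-2, Add(-15, D, Mul(D, Pow(j, 2)))) = Add(30, Mul(-2, D), Mul(-2, D, Pow(j, 2))))
Function('H')(x) = 49
Add(Function('H')(Function('h')(15, -10)), Mul(-1, Add(Add(-5385, -10613), -8664))) = Add(49, Mul(-1, Add(Add(-5385, -10613), -8664))) = Add(49, Mul(-1, Add(-15998, -8664))) = Add(49, Mul(-1, -24662)) = Add(49, 24662) = 24711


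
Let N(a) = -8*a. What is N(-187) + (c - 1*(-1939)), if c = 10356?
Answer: 13791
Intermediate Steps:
N(-187) + (c - 1*(-1939)) = -8*(-187) + (10356 - 1*(-1939)) = 1496 + (10356 + 1939) = 1496 + 12295 = 13791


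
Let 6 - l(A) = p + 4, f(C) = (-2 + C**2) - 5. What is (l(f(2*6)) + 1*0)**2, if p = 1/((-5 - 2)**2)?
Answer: 9409/2401 ≈ 3.9188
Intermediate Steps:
p = 1/49 (p = 1/((-7)**2) = 1/49 ≈ 0.020408)
f(C) = -7 + C**2
l(A) = 97/49 (l(A) = 6 - (1/49 + 4) = 6 - 1*197/49 = 6 - 197/49 = 97/49)
(l(f(2*6)) + 1*0)**2 = (97/49 + 1*0)**2 = (97/49 + 0)**2 = (97/49)**2 = 9409/2401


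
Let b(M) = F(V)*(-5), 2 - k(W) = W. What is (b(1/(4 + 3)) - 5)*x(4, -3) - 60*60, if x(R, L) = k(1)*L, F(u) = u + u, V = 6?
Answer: -3405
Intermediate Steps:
k(W) = 2 - W
F(u) = 2*u
x(R, L) = L (x(R, L) = (2 - 1*1)*L = (2 - 1)*L = 1*L = L)
b(M) = -60 (b(M) = (2*6)*(-5) = 12*(-5) = -60)
(b(1/(4 + 3)) - 5)*x(4, -3) - 60*60 = (-60 - 5)*(-3) - 60*60 = -65*(-3) - 3600 = 195 - 3600 = -3405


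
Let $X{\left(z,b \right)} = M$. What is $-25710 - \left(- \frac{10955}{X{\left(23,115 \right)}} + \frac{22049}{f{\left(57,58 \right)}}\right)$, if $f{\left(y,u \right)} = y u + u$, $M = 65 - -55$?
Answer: $- \frac{517220303}{20184} \approx -25625.0$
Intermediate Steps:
$M = 120$ ($M = 65 + 55 = 120$)
$X{\left(z,b \right)} = 120$
$f{\left(y,u \right)} = u + u y$ ($f{\left(y,u \right)} = u y + u = u + u y$)
$-25710 - \left(- \frac{10955}{X{\left(23,115 \right)}} + \frac{22049}{f{\left(57,58 \right)}}\right) = -25710 + \left(- \frac{22049}{58 \left(1 + 57\right)} + \frac{10955}{120}\right) = -25710 + \left(- \frac{22049}{58 \cdot 58} + 10955 \cdot \frac{1}{120}\right) = -25710 + \left(- \frac{22049}{3364} + \frac{2191}{24}\right) = -25710 + \frac{1710337}{20184} = - \frac{517220303}{20184}$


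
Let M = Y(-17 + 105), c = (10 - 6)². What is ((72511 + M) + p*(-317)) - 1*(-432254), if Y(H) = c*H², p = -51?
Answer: 644836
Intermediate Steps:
c = 16 (c = 4² = 16)
Y(H) = 16*H²
M = 123904 (M = 16*(-17 + 105)² = 16*88² = 16*7744 = 123904)
((72511 + M) + p*(-317)) - 1*(-432254) = ((72511 + 123904) - 51*(-317)) - 1*(-432254) = (196415 + 16167) + 432254 = 212582 + 432254 = 644836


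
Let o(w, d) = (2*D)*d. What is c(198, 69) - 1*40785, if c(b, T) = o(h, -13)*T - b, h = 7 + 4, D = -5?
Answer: -32013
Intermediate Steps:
h = 11
o(w, d) = -10*d (o(w, d) = (2*(-5))*d = -10*d)
c(b, T) = -b + 130*T (c(b, T) = (-10*(-13))*T - b = 130*T - b = -b + 130*T)
c(198, 69) - 1*40785 = (-1*198 + 130*69) - 1*40785 = (-198 + 8970) - 40785 = 8772 - 40785 = -32013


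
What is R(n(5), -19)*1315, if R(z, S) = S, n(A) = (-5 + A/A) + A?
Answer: -24985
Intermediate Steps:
n(A) = -4 + A (n(A) = (-5 + 1) + A = -4 + A)
R(n(5), -19)*1315 = -19*1315 = -24985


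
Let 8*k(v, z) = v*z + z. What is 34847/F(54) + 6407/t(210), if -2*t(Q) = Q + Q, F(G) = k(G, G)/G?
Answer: 2327623/462 ≈ 5038.1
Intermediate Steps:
k(v, z) = z/8 + v*z/8 (k(v, z) = (v*z + z)/8 = (z + v*z)/8 = z/8 + v*z/8)
F(G) = 1/8 + G/8 (F(G) = (G*(1 + G)/8)/G = 1/8 + G/8)
t(Q) = -Q (t(Q) = -(Q + Q)/2 = -Q)
34847/F(54) + 6407/t(210) = 34847/(1/8 + (1/8)*54) + 6407/((-1*210)) = 34847/(1/8 + 27/4) + 6407/(-210) = 34847/(55/8) + 6407*(-1/210) = 34847*(8/55) - 6407/210 = 278776/55 - 6407/210 = 2327623/462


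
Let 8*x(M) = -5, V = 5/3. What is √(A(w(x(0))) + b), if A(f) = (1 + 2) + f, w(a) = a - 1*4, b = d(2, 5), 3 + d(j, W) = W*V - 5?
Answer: I*√186/12 ≈ 1.1365*I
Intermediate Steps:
V = 5/3 (V = 5*(⅓) = 5/3 ≈ 1.6667)
x(M) = -5/8 (x(M) = (⅛)*(-5) = -5/8)
d(j, W) = -8 + 5*W/3 (d(j, W) = -3 + (W*(5/3) - 5) = -3 + (5*W/3 - 5) = -3 + (-5 + 5*W/3) = -8 + 5*W/3)
b = ⅓ (b = -8 + (5/3)*5 = -8 + 25/3 = ⅓ ≈ 0.33333)
w(a) = -4 + a (w(a) = a - 4 = -4 + a)
A(f) = 3 + f
√(A(w(x(0))) + b) = √((3 + (-4 - 5/8)) + ⅓) = √((3 - 37/8) + ⅓) = √(-13/8 + ⅓) = √(-31/24) = I*√186/12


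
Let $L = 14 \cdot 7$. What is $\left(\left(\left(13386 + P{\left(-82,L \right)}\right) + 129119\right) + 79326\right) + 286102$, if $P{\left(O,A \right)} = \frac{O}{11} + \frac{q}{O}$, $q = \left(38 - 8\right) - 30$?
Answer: $\frac{5587181}{11} \approx 5.0793 \cdot 10^{5}$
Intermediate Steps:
$L = 98$
$q = 0$ ($q = 30 - 30 = 0$)
$P{\left(O,A \right)} = \frac{O}{11}$ ($P{\left(O,A \right)} = \frac{O}{11} + \frac{0}{O} = O \frac{1}{11} + 0 = \frac{O}{11} + 0 = \frac{O}{11}$)
$\left(\left(\left(13386 + P{\left(-82,L \right)}\right) + 129119\right) + 79326\right) + 286102 = \left(\left(\left(13386 + \frac{1}{11} \left(-82\right)\right) + 129119\right) + 79326\right) + 286102 = \left(\left(\left(13386 - \frac{82}{11}\right) + 129119\right) + 79326\right) + 286102 = \left(\left(\frac{147164}{11} + 129119\right) + 79326\right) + 286102 = \left(\frac{1567473}{11} + 79326\right) + 286102 = \frac{2440059}{11} + 286102 = \frac{5587181}{11}$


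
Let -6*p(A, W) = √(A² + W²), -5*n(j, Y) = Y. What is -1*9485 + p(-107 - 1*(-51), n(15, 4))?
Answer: -9485 - 26*√29/15 ≈ -9494.3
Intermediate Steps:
n(j, Y) = -Y/5
p(A, W) = -√(A² + W²)/6
-1*9485 + p(-107 - 1*(-51), n(15, 4)) = -1*9485 - √((-107 - 1*(-51))² + (-⅕*4)²)/6 = -9485 - √((-107 + 51)² + (-⅘)²)/6 = -9485 - √((-56)² + 16/25)/6 = -9485 - √(3136 + 16/25)/6 = -9485 - 26*√29/15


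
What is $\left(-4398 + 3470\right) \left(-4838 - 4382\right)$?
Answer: $8556160$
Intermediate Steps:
$\left(-4398 + 3470\right) \left(-4838 - 4382\right) = \left(-928\right) \left(-9220\right) = 8556160$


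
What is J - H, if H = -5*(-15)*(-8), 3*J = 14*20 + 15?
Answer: 2095/3 ≈ 698.33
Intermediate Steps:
J = 295/3 (J = (14*20 + 15)/3 = (280 + 15)/3 = (⅓)*295 = 295/3 ≈ 98.333)
H = -600 (H = 75*(-8) = -600)
J - H = 295/3 - 1*(-600) = 295/3 + 600 = 2095/3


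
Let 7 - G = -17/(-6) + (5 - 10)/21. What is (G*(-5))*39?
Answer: -12025/14 ≈ -858.93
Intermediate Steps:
G = 185/42 (G = 7 - (-17/(-6) + (5 - 10)/21) = 7 - (-17*(-1/6) - 5*1/21) = 7 - (17/6 - 5/21) = 7 - 1*109/42 = 7 - 109/42 = 185/42 ≈ 4.4048)
(G*(-5))*39 = ((185/42)*(-5))*39 = -925/42*39 = -12025/14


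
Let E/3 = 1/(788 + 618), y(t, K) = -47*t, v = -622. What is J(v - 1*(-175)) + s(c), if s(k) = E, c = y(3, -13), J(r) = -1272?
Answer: -1788429/1406 ≈ -1272.0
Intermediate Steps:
c = -141 (c = -47*3 = -141)
E = 3/1406 (E = 3/(788 + 618) = 3/1406 ≈ 0.0021337)
s(k) = 3/1406
J(v - 1*(-175)) + s(c) = -1272 + 3/1406 = -1788429/1406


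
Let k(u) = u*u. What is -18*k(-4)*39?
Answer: -11232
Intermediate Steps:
k(u) = u²
-18*k(-4)*39 = -18*(-4)²*39 = -18*16*39 = -288*39 = -11232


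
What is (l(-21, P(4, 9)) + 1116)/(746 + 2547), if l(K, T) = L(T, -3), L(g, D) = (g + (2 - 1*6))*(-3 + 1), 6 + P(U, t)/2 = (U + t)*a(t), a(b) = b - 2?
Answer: 784/3293 ≈ 0.23808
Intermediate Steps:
a(b) = -2 + b
P(U, t) = -12 + 2*(-2 + t)*(U + t) (P(U, t) = -12 + 2*((U + t)*(-2 + t)) = -12 + 2*((-2 + t)*(U + t)) = -12 + 2*(-2 + t)*(U + t))
L(g, D) = 8 - 2*g (L(g, D) = (g + (2 - 6))*(-2) = (g - 4)*(-2) = (-4 + g)*(-2) = 8 - 2*g)
l(K, T) = 8 - 2*T
(l(-21, P(4, 9)) + 1116)/(746 + 2547) = ((8 - 2*(-12 + 2*4*(-2 + 9) + 2*9*(-2 + 9))) + 1116)/(746 + 2547) = ((8 - 2*(-12 + 2*4*7 + 2*9*7)) + 1116)/3293 = ((8 - 2*(-12 + 56 + 126)) + 1116)*(1/3293) = ((8 - 2*170) + 1116)*(1/3293) = ((8 - 340) + 1116)*(1/3293) = (-332 + 1116)*(1/3293) = 784*(1/3293) = 784/3293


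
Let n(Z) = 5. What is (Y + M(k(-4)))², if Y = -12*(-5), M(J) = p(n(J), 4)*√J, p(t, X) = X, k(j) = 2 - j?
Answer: 3696 + 480*√6 ≈ 4871.8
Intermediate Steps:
M(J) = 4*√J
Y = 60
(Y + M(k(-4)))² = (60 + 4*√(2 - 1*(-4)))² = (60 + 4*√(2 + 4))² = (60 + 4*√6)²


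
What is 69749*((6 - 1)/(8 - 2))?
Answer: 348745/6 ≈ 58124.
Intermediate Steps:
69749*((6 - 1)/(8 - 2)) = 69749*(5/6) = 348745/6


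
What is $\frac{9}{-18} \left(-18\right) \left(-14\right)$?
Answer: $-126$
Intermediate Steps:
$\frac{9}{-18} \left(-18\right) \left(-14\right) = 9 \left(- \frac{1}{18}\right) \left(-18\right) \left(-14\right) = \left(- \frac{1}{2}\right) \left(-18\right) \left(-14\right) = 9 \left(-14\right) = -126$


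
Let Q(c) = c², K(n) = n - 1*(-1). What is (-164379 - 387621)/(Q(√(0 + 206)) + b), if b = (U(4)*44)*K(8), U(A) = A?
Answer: -55200/179 ≈ -308.38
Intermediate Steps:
K(n) = 1 + n (K(n) = n + 1 = 1 + n)
b = 1584 (b = (4*44)*(1 + 8) = 176*9 = 1584)
(-164379 - 387621)/(Q(√(0 + 206)) + b) = (-164379 - 387621)/((√(0 + 206))² + 1584) = -552000/((√206)² + 1584) = -552000/(206 + 1584) = -552000/1790 = -552000*1/1790 = -55200/179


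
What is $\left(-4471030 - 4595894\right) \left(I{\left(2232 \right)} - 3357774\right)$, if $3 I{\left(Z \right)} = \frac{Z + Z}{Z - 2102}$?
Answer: $\frac{1978897562574984}{65} \approx 3.0445 \cdot 10^{13}$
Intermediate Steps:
$I{\left(Z \right)} = \frac{2 Z}{3 \left(-2102 + Z\right)}$ ($I{\left(Z \right)} = \frac{\left(Z + Z\right) \frac{1}{Z - 2102}}{3} = \frac{2 Z \frac{1}{-2102 + Z}}{3} = \frac{2 Z}{3 \left(-2102 + Z\right)}$)
$\left(-4471030 - 4595894\right) \left(I{\left(2232 \right)} - 3357774\right) = \left(-4471030 - 4595894\right) \left(\frac{2}{3} \cdot 2232 \frac{1}{-2102 + 2232} - 3357774\right) = - 9066924 \left(\frac{2}{3} \cdot 2232 \cdot \frac{1}{130} - 3357774\right) = - 9066924 \left(\frac{744}{65} - 3357774\right) = \left(-9066924\right) \left(- \frac{218254566}{65}\right) = \frac{1978897562574984}{65}$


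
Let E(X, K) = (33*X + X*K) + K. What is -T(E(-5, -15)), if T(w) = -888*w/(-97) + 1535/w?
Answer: 1987819/2037 ≈ 975.86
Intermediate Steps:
E(X, K) = K + 33*X + K*X (E(X, K) = (33*X + K*X) + K = K + 33*X + K*X)
T(w) = 1535/w + 888*w/97 (T(w) = -888*w*(-1/97) + 1535/w = 888*w/97 + 1535/w = 1535/w + 888*w/97)
-T(E(-5, -15)) = -(1535/(-15 + 33*(-5) - 15*(-5)) + 888*(-15 + 33*(-5) - 15*(-5))/97) = -(1535/(-15 - 165 + 75) + 888*(-15 - 165 + 75)/97) = -(1535/(-105) + (888/97)*(-105)) = -(1535*(-1/105) - 93240/97) = -(-307/21 - 93240/97) = -1*(-1987819/2037) = 1987819/2037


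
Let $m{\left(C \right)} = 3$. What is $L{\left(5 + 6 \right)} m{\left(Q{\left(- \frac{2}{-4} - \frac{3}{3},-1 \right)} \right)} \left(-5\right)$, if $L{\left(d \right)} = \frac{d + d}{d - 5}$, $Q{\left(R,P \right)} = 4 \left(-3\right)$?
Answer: $-55$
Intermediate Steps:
$Q{\left(R,P \right)} = -12$
$L{\left(d \right)} = \frac{2 d}{-5 + d}$
$L{\left(5 + 6 \right)} m{\left(Q{\left(- \frac{2}{-4} - \frac{3}{3},-1 \right)} \right)} \left(-5\right) = \frac{2 \left(5 + 6\right)}{-5 + \left(5 + 6\right)} 3 \left(-5\right) = 2 \cdot 11 \frac{1}{-5 + 11} \cdot 3 \left(-5\right) = 2 \cdot 11 \cdot \frac{1}{6} \cdot 3 \left(-5\right) = \frac{11}{3} \cdot 3 \left(-5\right) = 11 \left(-5\right) = -55$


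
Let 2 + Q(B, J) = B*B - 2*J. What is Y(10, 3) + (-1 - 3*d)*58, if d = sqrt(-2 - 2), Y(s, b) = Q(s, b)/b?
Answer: -82/3 - 348*I ≈ -27.333 - 348.0*I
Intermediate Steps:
Q(B, J) = -2 + B**2 - 2*J (Q(B, J) = -2 + (B*B - 2*J) = -2 + (B**2 - 2*J) = -2 + B**2 - 2*J)
Y(s, b) = (-2 + s**2 - 2*b)/b
d = 2*I (d = sqrt(-4) = 2*I ≈ 2.0*I)
Y(10, 3) + (-1 - 3*d)*58 = (-2 + 10**2 - 2*3)/3 + (-1 - 6*I)*58 = (-2 + 100 - 6)/3 + (-1 - 6*I)*58 = (1/3)*92 + (-58 - 348*I) = 92/3 + (-58 - 348*I) = -82/3 - 348*I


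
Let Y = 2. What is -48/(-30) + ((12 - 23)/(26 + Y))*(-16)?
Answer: 276/35 ≈ 7.8857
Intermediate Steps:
-48/(-30) + ((12 - 23)/(26 + Y))*(-16) = -48/(-30) + ((12 - 23)/(26 + 2))*(-16) = -48*(-1/30) - 11/28*(-16) = 8/5 - 11*1/28*(-16) = 8/5 - 11/28*(-16) = 8/5 + 44/7 = 276/35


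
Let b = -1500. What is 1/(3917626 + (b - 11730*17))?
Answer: 1/3716716 ≈ 2.6905e-7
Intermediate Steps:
1/(3917626 + (b - 11730*17)) = 1/(3917626 + (-1500 - 11730*17)) = 1/(3917626 + (-1500 - 138*1445)) = 1/(3917626 + (-1500 - 199410)) = 1/(3917626 - 200910) = 1/3716716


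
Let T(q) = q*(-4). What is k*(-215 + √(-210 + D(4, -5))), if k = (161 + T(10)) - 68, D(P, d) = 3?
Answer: -11395 + 159*I*√23 ≈ -11395.0 + 762.54*I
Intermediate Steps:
T(q) = -4*q
k = 53 (k = (161 - 4*10) - 68 = (161 - 40) - 68 = 121 - 68 = 53)
k*(-215 + √(-210 + D(4, -5))) = 53*(-215 + √(-210 + 3)) = 53*(-215 + √(-207)) = 53*(-215 + 3*I*√23) = -11395 + 159*I*√23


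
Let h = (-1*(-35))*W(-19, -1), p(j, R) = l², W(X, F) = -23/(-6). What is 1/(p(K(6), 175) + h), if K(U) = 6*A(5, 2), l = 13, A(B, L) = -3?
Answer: 6/1819 ≈ 0.0032985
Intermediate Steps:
W(X, F) = 23/6 (W(X, F) = -23*(-⅙) = 23/6)
K(U) = -18 (K(U) = 6*(-3) = -18)
p(j, R) = 169 (p(j, R) = 13² = 169)
h = 805/6 (h = -1*(-35)*(23/6) = 35*(23/6) = 805/6 ≈ 134.17)
1/(p(K(6), 175) + h) = 1/(169 + 805/6) = 1/(1819/6) = 6/1819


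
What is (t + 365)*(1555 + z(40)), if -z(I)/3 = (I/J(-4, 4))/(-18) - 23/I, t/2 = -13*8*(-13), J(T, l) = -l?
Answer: 190898961/40 ≈ 4.7725e+6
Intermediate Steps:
t = 2704 (t = 2*(-13*8*(-13)) = 2*(-104*(-13)) = 2*1352 = 2704)
z(I) = 69/I - I/24 (z(I) = -3*((I/((-1*4)))/(-18) - 23/I) = -3*((I/(-4))*(-1/18) - 23/I) = -3*((I*(-1/4))*(-1/18) - 23/I) = -3*(-I/4*(-1/18) - 23/I) = -3*(I/72 - 23/I) = -3*(-23/I + I/72) = 69/I - I/24)
(t + 365)*(1555 + z(40)) = (2704 + 365)*(1555 + (69/40 - 1/24*40)) = 3069*(1555 + (69*(1/40) - 5/3)) = 3069*(1555 + (69/40 - 5/3)) = 3069*(1555 + 7/120) = 3069*(186607/120) = 190898961/40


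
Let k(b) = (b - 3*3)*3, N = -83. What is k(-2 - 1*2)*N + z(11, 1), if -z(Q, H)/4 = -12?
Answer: 3285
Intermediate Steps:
z(Q, H) = 48 (z(Q, H) = -4*(-12) = 48)
k(b) = -27 + 3*b (k(b) = (b - 9)*3 = (-9 + b)*3 = -27 + 3*b)
k(-2 - 1*2)*N + z(11, 1) = (-27 + 3*(-2 - 1*2))*(-83) + 48 = (-27 + 3*(-2 - 2))*(-83) + 48 = (-27 + 3*(-4))*(-83) + 48 = (-27 - 12)*(-83) + 48 = -39*(-83) + 48 = 3237 + 48 = 3285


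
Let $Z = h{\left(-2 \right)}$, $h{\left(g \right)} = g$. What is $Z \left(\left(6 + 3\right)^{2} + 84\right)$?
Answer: $-330$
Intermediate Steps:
$Z = -2$
$Z \left(\left(6 + 3\right)^{2} + 84\right) = - 2 \left(\left(6 + 3\right)^{2} + 84\right) = - 2 \left(9^{2} + 84\right) = - 2 \left(81 + 84\right) = \left(-2\right) 165 = -330$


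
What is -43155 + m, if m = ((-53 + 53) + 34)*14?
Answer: -42679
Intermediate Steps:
m = 476 (m = (0 + 34)*14 = 34*14 = 476)
-43155 + m = -43155 + 476 = -42679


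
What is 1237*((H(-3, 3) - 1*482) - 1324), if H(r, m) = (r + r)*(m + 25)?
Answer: -2441838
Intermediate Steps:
H(r, m) = 2*r*(25 + m) (H(r, m) = (2*r)*(25 + m) = 2*r*(25 + m))
1237*((H(-3, 3) - 1*482) - 1324) = 1237*((2*(-3)*(25 + 3) - 1*482) - 1324) = 1237*((2*(-3)*28 - 482) - 1324) = 1237*((-168 - 482) - 1324) = 1237*(-650 - 1324) = 1237*(-1974) = -2441838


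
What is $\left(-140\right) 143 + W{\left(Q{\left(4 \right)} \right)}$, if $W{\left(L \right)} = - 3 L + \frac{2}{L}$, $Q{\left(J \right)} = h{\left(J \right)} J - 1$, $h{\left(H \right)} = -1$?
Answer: $- \frac{100027}{5} \approx -20005.0$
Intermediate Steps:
$Q{\left(J \right)} = -1 - J$ ($Q{\left(J \right)} = - J - 1 = -1 - J$)
$\left(-140\right) 143 + W{\left(Q{\left(4 \right)} \right)} = \left(-140\right) 143 - \left(- \frac{2}{-1 - 4} + 3 \left(-1 - 4\right)\right) = -20020 - \left(- \frac{2}{-1 - 4} + 3 \left(-1 - 4\right)\right) = -20020 + \left(\left(-3\right) \left(-5\right) + \frac{2}{-5}\right) = -20020 + \left(15 + 2 \left(- \frac{1}{5}\right)\right) = -20020 + \left(15 - \frac{2}{5}\right) = -20020 + \frac{73}{5} = - \frac{100027}{5}$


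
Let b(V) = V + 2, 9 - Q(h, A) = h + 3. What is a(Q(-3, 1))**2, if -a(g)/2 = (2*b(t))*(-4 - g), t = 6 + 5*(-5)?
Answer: 781456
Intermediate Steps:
Q(h, A) = 6 - h (Q(h, A) = 9 - (h + 3) = 9 - (3 + h) = 9 + (-3 - h) = 6 - h)
t = -19 (t = 6 - 25 = -19)
b(V) = 2 + V
a(g) = -272 - 68*g (a(g) = -2*2*(2 - 19)*(-4 - g) = -2*2*(-17)*(-4 - g) = -(-68)*(-4 - g) = -2*(136 + 34*g) = -272 - 68*g)
a(Q(-3, 1))**2 = (-272 - 68*(6 - 1*(-3)))**2 = (-272 - 68*(6 + 3))**2 = (-272 - 68*9)**2 = (-272 - 612)**2 = (-884)**2 = 781456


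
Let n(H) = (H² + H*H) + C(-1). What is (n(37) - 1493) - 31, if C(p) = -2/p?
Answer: 1216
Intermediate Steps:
n(H) = 2 + 2*H² (n(H) = (H² + H*H) - 2/(-1) = (H² + H²) - 2*(-1) = 2*H² + 2 = 2 + 2*H²)
(n(37) - 1493) - 31 = ((2 + 2*37²) - 1493) - 31 = ((2 + 2*1369) - 1493) - 31 = ((2 + 2738) - 1493) - 31 = (2740 - 1493) - 31 = 1247 - 31 = 1216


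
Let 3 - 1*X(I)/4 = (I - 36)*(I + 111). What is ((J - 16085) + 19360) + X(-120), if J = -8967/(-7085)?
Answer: -16491998/7085 ≈ -2327.7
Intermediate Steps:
J = 8967/7085 (J = -8967*(-1/7085) = 8967/7085 ≈ 1.2656)
X(I) = 12 - 4*(-36 + I)*(111 + I) (X(I) = 12 - 4*(I - 36)*(I + 111) = 12 - 4*(-36 + I)*(111 + I))
((J - 16085) + 19360) + X(-120) = ((8967/7085 - 16085) + 19360) + (15996 - 300*(-120) - 4*(-120)²) = (-113953258/7085 + 19360) + (15996 + 36000 - 4*14400) = 23212342/7085 + (15996 + 36000 - 57600) = 23212342/7085 - 5604 = -16491998/7085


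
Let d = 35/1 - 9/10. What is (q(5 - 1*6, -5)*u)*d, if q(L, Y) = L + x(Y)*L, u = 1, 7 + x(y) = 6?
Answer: 0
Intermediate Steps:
x(y) = -1 (x(y) = -7 + 6 = -1)
d = 341/10 (d = 35*1 - 9*⅒ = 35 - 9/10 = 341/10 ≈ 34.100)
q(L, Y) = 0 (q(L, Y) = L - L = 0)
(q(5 - 1*6, -5)*u)*d = (0*1)*(341/10) = 0*(341/10) = 0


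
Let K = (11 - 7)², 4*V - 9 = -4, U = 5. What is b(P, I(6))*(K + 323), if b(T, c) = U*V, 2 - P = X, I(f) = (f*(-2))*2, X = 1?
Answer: 8475/4 ≈ 2118.8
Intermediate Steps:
V = 5/4 (V = 9/4 + (¼)*(-4) = 9/4 - 1 = 5/4 ≈ 1.2500)
K = 16 (K = 4² = 16)
I(f) = -4*f (I(f) = -2*f*2 = -4*f)
P = 1 (P = 2 - 1*1 = 2 - 1 = 1)
b(T, c) = 25/4 (b(T, c) = 5*(5/4) = 25/4)
b(P, I(6))*(K + 323) = 25*(16 + 323)/4 = (25/4)*339 = 8475/4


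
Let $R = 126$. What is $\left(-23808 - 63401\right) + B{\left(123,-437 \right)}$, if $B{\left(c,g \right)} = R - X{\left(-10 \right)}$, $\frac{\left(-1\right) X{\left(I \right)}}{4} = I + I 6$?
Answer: $-87363$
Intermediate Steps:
$X{\left(I \right)} = - 28 I$ ($X{\left(I \right)} = - 4 \left(I + I 6\right) = - 4 \left(I + 6 I\right) = - 4 \cdot 7 I = - 28 I$)
$B{\left(c,g \right)} = -154$ ($B{\left(c,g \right)} = 126 - \left(-28\right) \left(-10\right) = 126 - 280 = -154$)
$\left(-23808 - 63401\right) + B{\left(123,-437 \right)} = \left(-23808 - 63401\right) - 154 = -87209 - 154 = -87363$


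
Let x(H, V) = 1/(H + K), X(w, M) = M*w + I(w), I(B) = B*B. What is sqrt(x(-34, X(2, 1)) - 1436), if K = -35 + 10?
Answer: 5*I*sqrt(199951)/59 ≈ 37.895*I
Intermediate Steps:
K = -25
I(B) = B**2
X(w, M) = w**2 + M*w (X(w, M) = M*w + w**2 = w**2 + M*w)
x(H, V) = 1/(-25 + H) (x(H, V) = 1/(H - 25) = 1/(-25 + H))
sqrt(x(-34, X(2, 1)) - 1436) = sqrt(1/(-25 - 34) - 1436) = sqrt(1/(-59) - 1436) = sqrt(-1/59 - 1436) = sqrt(-84725/59) = 5*I*sqrt(199951)/59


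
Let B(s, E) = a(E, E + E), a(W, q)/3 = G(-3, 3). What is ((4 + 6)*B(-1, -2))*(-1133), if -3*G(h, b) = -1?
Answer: -11330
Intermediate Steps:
G(h, b) = 1/3 (G(h, b) = -1/3*(-1) = 1/3)
a(W, q) = 1 (a(W, q) = 3*(1/3) = 1)
B(s, E) = 1
((4 + 6)*B(-1, -2))*(-1133) = ((4 + 6)*1)*(-1133) = (10*1)*(-1133) = 10*(-1133) = -11330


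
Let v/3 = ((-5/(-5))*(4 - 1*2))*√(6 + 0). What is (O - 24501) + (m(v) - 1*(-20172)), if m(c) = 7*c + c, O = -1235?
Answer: -5564 + 48*√6 ≈ -5446.4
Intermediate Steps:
v = 6*√6 (v = 3*(((-5/(-5))*(4 - 1*2))*√(6 + 0)) = 3*(((-5*(-⅕))*(4 - 2))*√6) = 3*((1*2)*√6) = 3*(2*√6) = 6*√6 ≈ 14.697)
m(c) = 8*c
(O - 24501) + (m(v) - 1*(-20172)) = (-1235 - 24501) + (8*(6*√6) - 1*(-20172)) = -25736 + (48*√6 + 20172) = -25736 + (20172 + 48*√6) = -5564 + 48*√6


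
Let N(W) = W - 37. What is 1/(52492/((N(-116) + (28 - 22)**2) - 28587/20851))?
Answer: -1234077/547255346 ≈ -0.0022550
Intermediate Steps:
N(W) = -37 + W
1/(52492/((N(-116) + (28 - 22)**2) - 28587/20851)) = 1/(52492/(((-37 - 116) + (28 - 22)**2) - 28587/20851)) = 1/(52492/((-153 + 6**2) - 28587*1/20851)) = 1/(52492/((-153 + 36) - 28587/20851)) = 1/(52492/(-117 - 28587/20851)) = 1/(52492/(-2468154/20851)) = 1/(52492*(-20851/2468154)) = 1/(-547255346/1234077) = -1234077/547255346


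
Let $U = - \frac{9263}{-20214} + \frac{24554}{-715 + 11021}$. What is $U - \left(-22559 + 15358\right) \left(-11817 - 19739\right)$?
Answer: $- \frac{23669394966761435}{104162742} \approx -2.2723 \cdot 10^{8}$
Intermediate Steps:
$U = \frac{295899517}{104162742}$ ($U = \left(-9263\right) \left(- \frac{1}{20214}\right) + \frac{24554}{10306} = \frac{9263}{20214} + 24554 \cdot \frac{1}{10306} = \frac{9263}{20214} + \frac{12277}{5153} = \frac{295899517}{104162742} \approx 2.8407$)
$U - \left(-22559 + 15358\right) \left(-11817 - 19739\right) = \frac{295899517}{104162742} - \left(-22559 + 15358\right) \left(-11817 - 19739\right) = \frac{295899517}{104162742} - \left(-7201\right) \left(-31556\right) = \frac{295899517}{104162742} - 227234756 = - \frac{23669394966761435}{104162742}$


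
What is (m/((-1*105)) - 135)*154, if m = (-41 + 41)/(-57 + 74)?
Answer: -20790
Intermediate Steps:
m = 0 (m = 0/17 = 0*(1/17) = 0)
(m/((-1*105)) - 135)*154 = (0/((-1*105)) - 135)*154 = (0/(-105) - 135)*154 = (0*(-1/105) - 135)*154 = (0 - 135)*154 = -135*154 = -20790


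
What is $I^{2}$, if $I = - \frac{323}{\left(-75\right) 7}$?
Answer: $\frac{104329}{275625} \approx 0.37852$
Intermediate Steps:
$I = \frac{323}{525}$ ($I = - \frac{323}{-525} = \left(-323\right) \left(- \frac{1}{525}\right) = \frac{323}{525} \approx 0.61524$)
$I^{2} = \left(\frac{323}{525}\right)^{2} = \frac{104329}{275625}$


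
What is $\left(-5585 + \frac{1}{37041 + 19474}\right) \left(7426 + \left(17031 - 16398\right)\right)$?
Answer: $- \frac{2543712732166}{56515} \approx -4.501 \cdot 10^{7}$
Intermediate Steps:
$\left(-5585 + \frac{1}{37041 + 19474}\right) \left(7426 + \left(17031 - 16398\right)\right) = \left(-5585 + \frac{1}{56515}\right) \left(7426 + \left(17031 - 16398\right)\right) = \left(-5585 + \frac{1}{56515}\right) \left(7426 + 633\right) = \left(- \frac{315636274}{56515}\right) 8059 = - \frac{2543712732166}{56515}$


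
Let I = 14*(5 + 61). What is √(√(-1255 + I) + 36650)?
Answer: √(36650 + I*√331) ≈ 191.44 + 0.0475*I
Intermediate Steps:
I = 924 (I = 14*66 = 924)
√(√(-1255 + I) + 36650) = √(√(-1255 + 924) + 36650) = √(√(-331) + 36650) = √(I*√331 + 36650) = √(36650 + I*√331)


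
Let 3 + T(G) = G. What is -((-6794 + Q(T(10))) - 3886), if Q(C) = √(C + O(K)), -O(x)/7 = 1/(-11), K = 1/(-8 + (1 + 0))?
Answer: 10680 - 2*√231/11 ≈ 10677.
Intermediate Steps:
K = -⅐ (K = 1/(-8 + 1) = 1/(-7) = -⅐ ≈ -0.14286)
T(G) = -3 + G
O(x) = 7/11 (O(x) = -7/(-11) = -7*(-1/11) = 7/11)
Q(C) = √(7/11 + C) (Q(C) = √(C + 7/11) = √(7/11 + C))
-((-6794 + Q(T(10))) - 3886) = -((-6794 + √(77 + 121*(-3 + 10))/11) - 3886) = -((-6794 + √(77 + 121*7)/11) - 3886) = -((-6794 + √(77 + 847)/11) - 3886) = -((-6794 + √924/11) - 3886) = -((-6794 + (2*√231)/11) - 3886) = -((-6794 + 2*√231/11) - 3886) = -(-10680 + 2*√231/11) = 10680 - 2*√231/11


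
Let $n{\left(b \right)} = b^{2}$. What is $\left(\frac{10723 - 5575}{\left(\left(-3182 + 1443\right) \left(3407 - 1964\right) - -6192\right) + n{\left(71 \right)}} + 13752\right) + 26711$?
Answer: $\frac{2297327171}{56776} \approx 40463.0$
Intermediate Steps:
$\left(\frac{10723 - 5575}{\left(\left(-3182 + 1443\right) \left(3407 - 1964\right) - -6192\right) + n{\left(71 \right)}} + 13752\right) + 26711 = \left(\frac{10723 - 5575}{\left(\left(-3182 + 1443\right) \left(3407 - 1964\right) - -6192\right) + 71^{2}} + 13752\right) + 26711 = \left(\frac{5148}{\left(\left(-1739\right) 1443 + 6192\right) + 5041} + 13752\right) + 26711 = \left(\frac{5148}{\left(-2509377 + 6192\right) + 5041} + 13752\right) + 26711 = \left(\frac{5148}{-2503185 + 5041} + 13752\right) + 26711 = \left(\frac{5148}{-2498144} + 13752\right) + 26711 = \left(5148 \left(- \frac{1}{2498144}\right) + 13752\right) + 26711 = \left(- \frac{117}{56776} + 13752\right) + 26711 = \frac{780783435}{56776} + 26711 = \frac{2297327171}{56776}$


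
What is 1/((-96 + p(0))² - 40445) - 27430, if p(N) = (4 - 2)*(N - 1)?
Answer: -845968631/30841 ≈ -27430.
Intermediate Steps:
p(N) = -2 + 2*N (p(N) = 2*(-1 + N) = -2 + 2*N)
1/((-96 + p(0))² - 40445) - 27430 = 1/((-96 + (-2 + 2*0))² - 40445) - 27430 = 1/((-96 + (-2 + 0))² - 40445) - 27430 = 1/((-96 - 2)² - 40445) - 27430 = 1/((-98)² - 40445) - 27430 = 1/(9604 - 40445) - 27430 = 1/(-30841) - 27430 = -1/30841 - 27430 = -845968631/30841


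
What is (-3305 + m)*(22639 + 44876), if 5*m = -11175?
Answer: -374033100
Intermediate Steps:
m = -2235 (m = (⅕)*(-11175) = -2235)
(-3305 + m)*(22639 + 44876) = (-3305 - 2235)*(22639 + 44876) = -5540*67515 = -374033100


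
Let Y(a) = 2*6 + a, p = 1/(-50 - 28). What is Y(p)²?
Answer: 874225/6084 ≈ 143.69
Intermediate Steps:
p = -1/78 (p = 1/(-78) = -1/78 ≈ -0.012821)
Y(a) = 12 + a
Y(p)² = (12 - 1/78)² = (935/78)² = 874225/6084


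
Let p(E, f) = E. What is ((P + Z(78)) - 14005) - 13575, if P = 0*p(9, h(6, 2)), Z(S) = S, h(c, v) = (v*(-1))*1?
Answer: -27502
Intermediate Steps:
h(c, v) = -v (h(c, v) = -v*1 = -v)
P = 0 (P = 0*9 = 0)
((P + Z(78)) - 14005) - 13575 = ((0 + 78) - 14005) - 13575 = (78 - 14005) - 13575 = -13927 - 13575 = -27502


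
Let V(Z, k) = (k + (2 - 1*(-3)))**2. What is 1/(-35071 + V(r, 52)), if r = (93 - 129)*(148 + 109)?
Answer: -1/31822 ≈ -3.1425e-5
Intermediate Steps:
r = -9252 (r = -36*257 = -9252)
V(Z, k) = (5 + k)**2 (V(Z, k) = (k + (2 + 3))**2 = (k + 5)**2 = (5 + k)**2)
1/(-35071 + V(r, 52)) = 1/(-35071 + (5 + 52)**2) = 1/(-35071 + 57**2) = 1/(-35071 + 3249) = 1/(-31822) = -1/31822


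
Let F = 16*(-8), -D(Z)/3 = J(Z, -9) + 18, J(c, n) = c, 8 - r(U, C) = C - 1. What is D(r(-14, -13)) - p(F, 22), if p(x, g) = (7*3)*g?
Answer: -582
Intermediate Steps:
r(U, C) = 9 - C (r(U, C) = 8 - (C - 1) = 8 - (-1 + C) = 8 + (1 - C) = 9 - C)
D(Z) = -54 - 3*Z (D(Z) = -3*(Z + 18) = -3*(18 + Z) = -54 - 3*Z)
F = -128
p(x, g) = 21*g
D(r(-14, -13)) - p(F, 22) = (-54 - 3*(9 - 1*(-13))) - 21*22 = (-54 - 3*(9 + 13)) - 1*462 = (-54 - 3*22) - 462 = (-54 - 66) - 462 = -120 - 462 = -582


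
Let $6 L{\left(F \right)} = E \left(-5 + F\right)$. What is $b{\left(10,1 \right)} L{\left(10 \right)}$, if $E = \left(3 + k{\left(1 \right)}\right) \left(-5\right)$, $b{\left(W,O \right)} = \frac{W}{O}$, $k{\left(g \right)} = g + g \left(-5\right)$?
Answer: $\frac{125}{3} \approx 41.667$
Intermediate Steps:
$k{\left(g \right)} = - 4 g$ ($k{\left(g \right)} = g - 5 g = - 4 g$)
$E = 5$ ($E = \left(3 - 4\right) \left(-5\right) = \left(-1\right) \left(-5\right) = 5$)
$L{\left(F \right)} = - \frac{25}{6} + \frac{5 F}{6}$ ($L{\left(F \right)} = \frac{5 \left(-5 + F\right)}{6} = \frac{-25 + 5 F}{6} = - \frac{25}{6} + \frac{5 F}{6}$)
$b{\left(10,1 \right)} L{\left(10 \right)} = \frac{10}{1} \left(- \frac{25}{6} + \frac{5}{6} \cdot 10\right) = 10 \cdot 1 \left(- \frac{25}{6} + \frac{25}{3}\right) = 10 \cdot \frac{25}{6} = \frac{125}{3}$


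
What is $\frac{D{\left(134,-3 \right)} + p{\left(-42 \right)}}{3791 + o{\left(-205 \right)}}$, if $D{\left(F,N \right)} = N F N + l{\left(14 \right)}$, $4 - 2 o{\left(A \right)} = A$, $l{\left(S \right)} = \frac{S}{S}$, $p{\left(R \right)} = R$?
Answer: $\frac{2330}{7791} \approx 0.29906$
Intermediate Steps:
$l{\left(S \right)} = 1$
$o{\left(A \right)} = 2 - \frac{A}{2}$
$D{\left(F,N \right)} = 1 + F N^{2}$ ($D{\left(F,N \right)} = N F N + 1 = F N N + 1 = F N^{2} + 1 = 1 + F N^{2}$)
$\frac{D{\left(134,-3 \right)} + p{\left(-42 \right)}}{3791 + o{\left(-205 \right)}} = \frac{\left(1 + 134 \left(-3\right)^{2}\right) - 42}{3791 + \left(2 - - \frac{205}{2}\right)} = \frac{\left(1 + 134 \cdot 9\right) - 42}{3791 + \left(2 + \frac{205}{2}\right)} = \frac{\left(1 + 1206\right) - 42}{3791 + \frac{209}{2}} = \frac{1207 - 42}{\frac{7791}{2}} = 1165 \cdot \frac{2}{7791} = \frac{2330}{7791}$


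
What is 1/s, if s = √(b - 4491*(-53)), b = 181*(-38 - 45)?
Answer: √2230/22300 ≈ 0.0021176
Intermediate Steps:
b = -15023 (b = 181*(-83) = -15023)
s = 10*√2230 (s = √(-15023 - 4491*(-53)) = √(-15023 + 238023) = √223000 = 10*√2230 ≈ 472.23)
1/s = 1/(10*√2230) = √2230/22300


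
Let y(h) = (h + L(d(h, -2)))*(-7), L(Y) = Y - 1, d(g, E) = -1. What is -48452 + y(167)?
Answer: -49607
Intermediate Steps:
L(Y) = -1 + Y
y(h) = 14 - 7*h (y(h) = (h + (-1 - 1))*(-7) = (h - 2)*(-7) = (-2 + h)*(-7) = 14 - 7*h)
-48452 + y(167) = -48452 + (14 - 7*167) = -48452 + (14 - 1169) = -48452 - 1155 = -49607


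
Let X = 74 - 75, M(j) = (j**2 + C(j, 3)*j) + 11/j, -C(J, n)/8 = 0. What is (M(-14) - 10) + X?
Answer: 2579/14 ≈ 184.21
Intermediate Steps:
C(J, n) = 0 (C(J, n) = -8*0 = 0)
M(j) = j**2 + 11/j (M(j) = (j**2 + 0*j) + 11/j = (j**2 + 0) + 11/j = j**2 + 11/j)
X = -1
(M(-14) - 10) + X = ((11 + (-14)**3)/(-14) - 10) - 1 = (-(11 - 2744)/14 - 10) - 1 = (-1/14*(-2733) - 10) - 1 = (2733/14 - 10) - 1 = 2593/14 - 1 = 2579/14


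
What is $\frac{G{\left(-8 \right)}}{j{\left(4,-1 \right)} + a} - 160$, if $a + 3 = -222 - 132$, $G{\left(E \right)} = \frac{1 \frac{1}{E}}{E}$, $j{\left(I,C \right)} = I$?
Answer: $- \frac{3614721}{22592} \approx -160.0$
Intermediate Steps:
$G{\left(E \right)} = \frac{1}{E^{2}}$ ($G{\left(E \right)} = \frac{1}{E E} = \frac{1}{E^{2}}$)
$a = -357$ ($a = -3 - 354 = -357$)
$\frac{G{\left(-8 \right)}}{j{\left(4,-1 \right)} + a} - 160 = \frac{1}{64 \left(4 - 357\right)} - 160 = \frac{1}{64 \left(-353\right)} - 160 = \frac{1}{64} \left(- \frac{1}{353}\right) - 160 = - \frac{1}{22592} - 160 = - \frac{3614721}{22592}$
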